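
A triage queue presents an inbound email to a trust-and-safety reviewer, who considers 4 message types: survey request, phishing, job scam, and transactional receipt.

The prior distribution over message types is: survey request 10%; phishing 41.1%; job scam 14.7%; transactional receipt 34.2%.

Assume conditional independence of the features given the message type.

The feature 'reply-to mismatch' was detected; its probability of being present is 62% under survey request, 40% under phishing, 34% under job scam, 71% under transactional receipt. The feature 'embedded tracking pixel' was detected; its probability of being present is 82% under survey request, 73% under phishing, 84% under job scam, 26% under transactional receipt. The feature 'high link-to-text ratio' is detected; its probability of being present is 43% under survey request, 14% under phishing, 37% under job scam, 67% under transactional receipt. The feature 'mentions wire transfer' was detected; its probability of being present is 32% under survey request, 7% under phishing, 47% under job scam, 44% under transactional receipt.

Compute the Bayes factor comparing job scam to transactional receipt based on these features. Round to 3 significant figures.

0.913

The Bayes factor is the ratio of the joint likelihoods of the feature pattern under the two hypotheses.
  job scam: 0.34 × 0.84 × 0.37 × 0.47 = 0.049666
  transactional receipt: 0.71 × 0.26 × 0.67 × 0.44 = 0.05442
Bayes factor = 0.049666 / 0.05442 ≈ 0.913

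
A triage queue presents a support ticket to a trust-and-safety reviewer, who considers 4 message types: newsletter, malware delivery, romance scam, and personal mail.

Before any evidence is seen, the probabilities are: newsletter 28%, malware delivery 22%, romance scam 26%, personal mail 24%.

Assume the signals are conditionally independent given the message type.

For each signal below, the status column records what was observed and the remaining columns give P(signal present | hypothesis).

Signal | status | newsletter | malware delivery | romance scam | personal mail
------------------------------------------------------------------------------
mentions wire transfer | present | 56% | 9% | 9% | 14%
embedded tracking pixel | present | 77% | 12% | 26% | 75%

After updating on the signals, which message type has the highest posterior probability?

Multiply each prior by the joint likelihood of the signal pattern:
  newsletter: 0.28 × 0.56 × 0.77 = 0.12074
  malware delivery: 0.22 × 0.09 × 0.12 = 0.002376
  romance scam: 0.26 × 0.09 × 0.26 = 0.006084
  personal mail: 0.24 × 0.14 × 0.75 = 0.0252
Marginal likelihood of the evidence = 0.1544.
P(newsletter | evidence) ≈ 0.12074 / 0.1544 ≈ 0.782
P(malware delivery | evidence) ≈ 0.002376 / 0.1544 ≈ 0.015
P(romance scam | evidence) ≈ 0.006084 / 0.1544 ≈ 0.039
P(personal mail | evidence) ≈ 0.0252 / 0.1544 ≈ 0.163
The largest is 0.782, so newsletter is most probable.

newsletter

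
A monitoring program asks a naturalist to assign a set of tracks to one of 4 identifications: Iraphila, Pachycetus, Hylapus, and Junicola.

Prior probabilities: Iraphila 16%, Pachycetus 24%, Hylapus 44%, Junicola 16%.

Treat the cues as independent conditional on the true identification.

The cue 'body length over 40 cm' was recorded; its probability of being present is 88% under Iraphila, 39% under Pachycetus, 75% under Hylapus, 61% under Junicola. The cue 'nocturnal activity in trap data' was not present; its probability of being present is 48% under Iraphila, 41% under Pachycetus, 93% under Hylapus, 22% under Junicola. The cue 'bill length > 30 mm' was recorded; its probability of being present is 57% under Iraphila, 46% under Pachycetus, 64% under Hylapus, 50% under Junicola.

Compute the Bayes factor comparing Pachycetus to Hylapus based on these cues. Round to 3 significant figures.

3.15

Joint likelihood of the cue pattern under each hypothesis (using 1 − P(present | H) for each absent cue):
  Pachycetus: 0.39 × (1 − 0.41) × 0.46 = 0.10585
  Hylapus: 0.75 × (1 − 0.93) × 0.64 = 0.0336
Bayes factor = 0.10585 / 0.0336 ≈ 3.15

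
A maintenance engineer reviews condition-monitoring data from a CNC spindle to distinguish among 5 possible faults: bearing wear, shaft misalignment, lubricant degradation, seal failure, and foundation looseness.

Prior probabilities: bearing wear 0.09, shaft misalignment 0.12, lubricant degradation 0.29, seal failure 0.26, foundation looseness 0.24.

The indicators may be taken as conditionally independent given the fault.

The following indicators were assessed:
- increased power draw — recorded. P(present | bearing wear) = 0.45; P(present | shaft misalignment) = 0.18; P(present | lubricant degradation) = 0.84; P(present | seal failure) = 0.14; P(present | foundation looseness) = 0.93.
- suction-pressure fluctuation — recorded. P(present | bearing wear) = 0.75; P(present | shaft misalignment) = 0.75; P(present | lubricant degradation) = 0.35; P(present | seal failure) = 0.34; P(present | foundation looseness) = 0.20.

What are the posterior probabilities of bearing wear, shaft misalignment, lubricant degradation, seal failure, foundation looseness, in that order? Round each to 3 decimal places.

Multiply each prior by the joint likelihood of the indicator pattern:
  bearing wear: 0.09 × 0.45 × 0.75 = 0.030375
  shaft misalignment: 0.12 × 0.18 × 0.75 = 0.0162
  lubricant degradation: 0.29 × 0.84 × 0.35 = 0.08526
  seal failure: 0.26 × 0.14 × 0.34 = 0.012376
  foundation looseness: 0.24 × 0.93 × 0.20 = 0.04464
Marginal likelihood of the evidence = 0.18885.
P(bearing wear | evidence) = 0.030375 / 0.18885 ≈ 0.161
P(shaft misalignment | evidence) = 0.0162 / 0.18885 ≈ 0.086
P(lubricant degradation | evidence) = 0.08526 / 0.18885 ≈ 0.451
P(seal failure | evidence) = 0.012376 / 0.18885 ≈ 0.066
P(foundation looseness | evidence) = 0.04464 / 0.18885 ≈ 0.236

0.161, 0.086, 0.451, 0.066, 0.236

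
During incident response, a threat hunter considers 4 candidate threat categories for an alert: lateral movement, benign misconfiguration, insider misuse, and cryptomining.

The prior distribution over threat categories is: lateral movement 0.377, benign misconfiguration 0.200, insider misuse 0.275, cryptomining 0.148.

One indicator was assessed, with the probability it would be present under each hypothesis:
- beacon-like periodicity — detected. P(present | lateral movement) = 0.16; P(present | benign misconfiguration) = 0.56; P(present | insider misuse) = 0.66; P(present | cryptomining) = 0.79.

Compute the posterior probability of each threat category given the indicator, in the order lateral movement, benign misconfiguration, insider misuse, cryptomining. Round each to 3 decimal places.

0.128, 0.238, 0.386, 0.248

By Bayes' rule, the unnormalized weight for each hypothesis is prior × likelihood:
  lateral movement: 0.377 × 0.16 = 0.06032
  benign misconfiguration: 0.200 × 0.56 = 0.112
  insider misuse: 0.275 × 0.66 = 0.1815
  cryptomining: 0.148 × 0.79 = 0.11692
Marginal likelihood of the evidence = 0.47074.
P(lateral movement | evidence) = 0.06032 / 0.47074 ≈ 0.128
P(benign misconfiguration | evidence) = 0.112 / 0.47074 ≈ 0.238
P(insider misuse | evidence) = 0.1815 / 0.47074 ≈ 0.386
P(cryptomining | evidence) = 0.11692 / 0.47074 ≈ 0.248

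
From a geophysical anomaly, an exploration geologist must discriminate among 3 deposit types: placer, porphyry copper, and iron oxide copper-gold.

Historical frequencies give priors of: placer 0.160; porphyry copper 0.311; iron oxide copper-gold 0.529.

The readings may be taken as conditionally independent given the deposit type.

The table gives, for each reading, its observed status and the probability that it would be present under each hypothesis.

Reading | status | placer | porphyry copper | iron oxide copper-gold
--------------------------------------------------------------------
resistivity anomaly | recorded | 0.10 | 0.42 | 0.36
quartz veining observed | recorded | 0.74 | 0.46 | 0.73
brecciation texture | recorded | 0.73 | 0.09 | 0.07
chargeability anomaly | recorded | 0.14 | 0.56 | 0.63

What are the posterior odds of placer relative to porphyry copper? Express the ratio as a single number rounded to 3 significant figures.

0.400

The normalizing constant cancels in an odds ratio, so compute prior × likelihood for the two hypotheses only:
  placer: 0.160 × 0.10 × 0.74 × 0.73 × 0.14 = 0.00121
  porphyry copper: 0.311 × 0.42 × 0.46 × 0.09 × 0.56 = 0.0030283
Posterior odds = 0.00121 / 0.0030283 ≈ 0.400.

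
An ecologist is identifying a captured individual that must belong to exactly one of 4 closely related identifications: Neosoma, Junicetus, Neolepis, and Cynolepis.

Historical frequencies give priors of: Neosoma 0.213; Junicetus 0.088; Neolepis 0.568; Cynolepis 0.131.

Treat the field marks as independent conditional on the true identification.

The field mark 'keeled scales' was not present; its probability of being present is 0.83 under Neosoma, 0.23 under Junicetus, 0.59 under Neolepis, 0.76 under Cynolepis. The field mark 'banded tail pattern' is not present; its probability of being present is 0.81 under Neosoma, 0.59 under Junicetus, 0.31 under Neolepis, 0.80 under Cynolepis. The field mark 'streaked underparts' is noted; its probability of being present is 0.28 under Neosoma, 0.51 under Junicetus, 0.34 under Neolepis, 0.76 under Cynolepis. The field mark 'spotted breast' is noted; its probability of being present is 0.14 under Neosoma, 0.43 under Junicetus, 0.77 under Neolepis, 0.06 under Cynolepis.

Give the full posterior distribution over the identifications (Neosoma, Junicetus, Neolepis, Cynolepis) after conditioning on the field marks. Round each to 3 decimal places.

For each hypothesis, the unnormalized posterior weight is prior × product of the field mark likelihoods (using 1 − P(present | H) for each absent field mark):
  Neosoma: 0.213 × (1 − 0.83) × (1 − 0.81) × 0.28 × 0.14 = 0.00026969
  Junicetus: 0.088 × (1 − 0.23) × (1 − 0.59) × 0.51 × 0.43 = 0.0060925
  Neolepis: 0.568 × (1 − 0.59) × (1 − 0.31) × 0.34 × 0.77 = 0.042068
  Cynolepis: 0.131 × (1 − 0.76) × (1 − 0.80) × 0.76 × 0.06 = 0.00028673
The unnormalized weights sum to 0.048717.
P(Neosoma | evidence) = 0.00026969 / 0.048717 ≈ 0.006
P(Junicetus | evidence) = 0.0060925 / 0.048717 ≈ 0.125
P(Neolepis | evidence) = 0.042068 / 0.048717 ≈ 0.864
P(Cynolepis | evidence) = 0.00028673 / 0.048717 ≈ 0.006

0.006, 0.125, 0.864, 0.006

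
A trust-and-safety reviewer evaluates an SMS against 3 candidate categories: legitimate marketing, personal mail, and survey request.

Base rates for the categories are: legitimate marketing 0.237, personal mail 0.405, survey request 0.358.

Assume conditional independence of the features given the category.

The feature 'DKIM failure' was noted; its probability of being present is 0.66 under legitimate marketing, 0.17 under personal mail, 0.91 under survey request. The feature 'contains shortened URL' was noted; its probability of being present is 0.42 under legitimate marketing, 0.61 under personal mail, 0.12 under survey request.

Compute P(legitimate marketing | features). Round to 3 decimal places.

0.448

By Bayes' rule with conditional independence, the unnormalized weight for each hypothesis is prior × ∏ likelihoods:
  legitimate marketing: 0.237 × 0.66 × 0.42 = 0.065696
  personal mail: 0.405 × 0.17 × 0.61 = 0.041999
  survey request: 0.358 × 0.91 × 0.12 = 0.039094
The unnormalized weights sum to 0.14679.
P(legitimate marketing | evidence) = 0.065696 / 0.14679 ≈ 0.448.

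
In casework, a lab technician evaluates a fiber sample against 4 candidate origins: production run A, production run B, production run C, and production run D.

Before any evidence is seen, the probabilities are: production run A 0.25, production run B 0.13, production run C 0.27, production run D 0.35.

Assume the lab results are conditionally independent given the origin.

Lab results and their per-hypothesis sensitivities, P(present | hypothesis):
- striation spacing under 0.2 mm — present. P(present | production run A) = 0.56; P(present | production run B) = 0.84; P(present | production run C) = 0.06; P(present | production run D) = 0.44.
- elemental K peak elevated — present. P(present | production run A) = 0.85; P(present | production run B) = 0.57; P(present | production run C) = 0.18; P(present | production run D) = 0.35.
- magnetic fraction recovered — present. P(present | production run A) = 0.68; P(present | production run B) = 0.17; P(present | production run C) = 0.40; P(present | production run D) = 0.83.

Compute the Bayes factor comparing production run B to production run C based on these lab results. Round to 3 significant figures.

18.8

Take the product of per-lab result likelihoods under each hypothesis, then divide.
  production run B: 0.84 × 0.57 × 0.17 = 0.081396
  production run C: 0.06 × 0.18 × 0.40 = 0.00432
Bayes factor = 0.081396 / 0.00432 ≈ 18.8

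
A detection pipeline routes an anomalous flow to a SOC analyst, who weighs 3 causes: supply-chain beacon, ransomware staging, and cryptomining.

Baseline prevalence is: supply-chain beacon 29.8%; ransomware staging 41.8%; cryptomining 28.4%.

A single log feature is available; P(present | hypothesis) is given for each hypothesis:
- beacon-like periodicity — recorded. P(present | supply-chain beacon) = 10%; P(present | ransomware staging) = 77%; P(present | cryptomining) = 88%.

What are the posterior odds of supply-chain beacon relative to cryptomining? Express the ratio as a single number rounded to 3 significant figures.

0.119

Posterior odds equal prior odds times the likelihood ratio; only the two competing hypotheses matter.
  supply-chain beacon: 0.298 × 0.10 = 0.0298
  cryptomining: 0.284 × 0.88 = 0.24992
Posterior odds = 0.0298 / 0.24992 ≈ 0.119.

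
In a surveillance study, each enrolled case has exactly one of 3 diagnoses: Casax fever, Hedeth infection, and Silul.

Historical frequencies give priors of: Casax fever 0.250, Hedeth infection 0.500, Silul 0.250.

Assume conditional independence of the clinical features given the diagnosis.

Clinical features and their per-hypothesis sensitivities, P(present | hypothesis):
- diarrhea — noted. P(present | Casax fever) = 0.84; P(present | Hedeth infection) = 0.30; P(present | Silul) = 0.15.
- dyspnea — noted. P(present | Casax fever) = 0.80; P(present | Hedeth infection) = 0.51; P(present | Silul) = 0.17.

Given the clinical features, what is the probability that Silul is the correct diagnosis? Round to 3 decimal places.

Multiply each prior by the joint likelihood of the clinical feature pattern:
  Casax fever: 0.250 × 0.84 × 0.80 = 0.168
  Hedeth infection: 0.500 × 0.30 × 0.51 = 0.0765
  Silul: 0.250 × 0.15 × 0.17 = 0.006375
The unnormalized weights sum to 0.25088.
P(Silul | evidence) = 0.006375 / 0.25088 ≈ 0.025.

0.025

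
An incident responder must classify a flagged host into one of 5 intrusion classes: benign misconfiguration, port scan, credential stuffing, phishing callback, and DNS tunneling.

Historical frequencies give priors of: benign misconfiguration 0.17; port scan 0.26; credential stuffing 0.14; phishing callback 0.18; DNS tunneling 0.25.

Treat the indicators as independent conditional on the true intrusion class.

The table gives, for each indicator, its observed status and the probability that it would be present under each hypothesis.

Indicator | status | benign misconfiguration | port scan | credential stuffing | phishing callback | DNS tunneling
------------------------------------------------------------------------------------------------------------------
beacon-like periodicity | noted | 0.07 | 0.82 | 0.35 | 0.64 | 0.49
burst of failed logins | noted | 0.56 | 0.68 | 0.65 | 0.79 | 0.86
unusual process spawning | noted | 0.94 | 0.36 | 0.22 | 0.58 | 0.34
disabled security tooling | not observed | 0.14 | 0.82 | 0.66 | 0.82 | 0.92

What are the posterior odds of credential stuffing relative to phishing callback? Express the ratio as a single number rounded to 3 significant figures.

The normalizing constant cancels in an odds ratio, so compute prior × likelihood for the two hypotheses only (using 1 − P(present | H) for each absent indicator):
  credential stuffing: 0.14 × 0.35 × 0.65 × 0.22 × (1 − 0.66) = 0.0023824
  phishing callback: 0.18 × 0.64 × 0.79 × 0.58 × (1 − 0.82) = 0.0095012
Posterior odds = 0.0023824 / 0.0095012 ≈ 0.251.

0.251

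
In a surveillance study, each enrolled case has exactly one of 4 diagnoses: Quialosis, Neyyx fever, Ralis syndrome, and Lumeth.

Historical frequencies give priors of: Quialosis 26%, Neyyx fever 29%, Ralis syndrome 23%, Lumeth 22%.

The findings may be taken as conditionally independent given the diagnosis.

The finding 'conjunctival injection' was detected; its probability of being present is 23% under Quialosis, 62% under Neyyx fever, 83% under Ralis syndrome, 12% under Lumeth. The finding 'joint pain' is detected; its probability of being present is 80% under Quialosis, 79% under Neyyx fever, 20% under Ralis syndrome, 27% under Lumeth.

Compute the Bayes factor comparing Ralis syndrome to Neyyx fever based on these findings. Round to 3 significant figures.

Take the product of per-finding likelihoods under each hypothesis, then divide.
  Ralis syndrome: 0.83 × 0.20 = 0.166
  Neyyx fever: 0.62 × 0.79 = 0.4898
Bayes factor = 0.166 / 0.4898 ≈ 0.339

0.339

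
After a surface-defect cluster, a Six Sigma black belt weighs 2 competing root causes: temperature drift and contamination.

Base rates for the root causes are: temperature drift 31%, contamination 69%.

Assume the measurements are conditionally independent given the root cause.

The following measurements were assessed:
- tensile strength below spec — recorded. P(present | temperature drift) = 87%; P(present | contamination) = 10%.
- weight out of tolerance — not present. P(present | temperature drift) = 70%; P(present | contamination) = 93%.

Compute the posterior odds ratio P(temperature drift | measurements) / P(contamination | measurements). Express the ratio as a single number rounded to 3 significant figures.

16.8

Posterior odds equal prior odds times the likelihood ratio; only the two competing hypotheses matter (using 1 − P(present | H) for each absent measurement).
  temperature drift: 0.31 × 0.87 × (1 − 0.70) = 0.08091
  contamination: 0.69 × 0.10 × (1 − 0.93) = 0.00483
Odds(temperature drift : contamination) = 0.08091 / 0.00483 ≈ 16.8.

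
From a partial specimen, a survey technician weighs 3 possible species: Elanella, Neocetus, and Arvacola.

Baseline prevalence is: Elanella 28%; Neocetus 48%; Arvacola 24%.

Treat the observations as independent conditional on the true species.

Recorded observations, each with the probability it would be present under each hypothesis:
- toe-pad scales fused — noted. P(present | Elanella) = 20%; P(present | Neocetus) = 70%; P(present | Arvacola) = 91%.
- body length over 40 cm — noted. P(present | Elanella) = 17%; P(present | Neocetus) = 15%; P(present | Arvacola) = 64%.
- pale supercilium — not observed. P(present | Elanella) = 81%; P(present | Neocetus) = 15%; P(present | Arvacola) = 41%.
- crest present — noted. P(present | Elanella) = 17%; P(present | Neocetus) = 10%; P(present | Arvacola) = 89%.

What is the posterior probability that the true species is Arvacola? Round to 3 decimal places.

0.941

Multiply each prior by the joint likelihood of the evidence pattern (using 1 − P(present | H) for each absent observation):
  Elanella: 0.28 × 0.20 × 0.17 × (1 − 0.81) × 0.17 = 0.0003075
  Neocetus: 0.48 × 0.70 × 0.15 × (1 − 0.15) × 0.10 = 0.004284
  Arvacola: 0.24 × 0.91 × 0.64 × (1 − 0.41) × 0.89 = 0.073396
Normalizing constant Z = 0.0003075 + 0.004284 + 0.073396 = 0.077988.
P(Arvacola | evidence) = 0.073396 / 0.077988 ≈ 0.941.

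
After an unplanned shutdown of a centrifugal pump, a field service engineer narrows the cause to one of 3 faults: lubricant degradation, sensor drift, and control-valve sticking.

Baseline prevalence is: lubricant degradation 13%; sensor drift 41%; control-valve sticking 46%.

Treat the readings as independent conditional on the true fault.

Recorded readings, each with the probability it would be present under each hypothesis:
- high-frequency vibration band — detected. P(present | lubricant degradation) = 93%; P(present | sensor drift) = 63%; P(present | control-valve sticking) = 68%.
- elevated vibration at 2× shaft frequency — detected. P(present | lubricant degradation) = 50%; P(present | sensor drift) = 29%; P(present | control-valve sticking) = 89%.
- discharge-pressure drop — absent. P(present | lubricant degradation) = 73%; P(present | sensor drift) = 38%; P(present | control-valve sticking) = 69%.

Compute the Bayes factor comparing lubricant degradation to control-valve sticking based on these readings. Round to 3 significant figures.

0.669

The Bayes factor is the ratio of the joint likelihoods of the reading pattern under the two hypotheses (using 1 − P(present | H) for each absent reading).
  lubricant degradation: 0.93 × 0.50 × (1 − 0.73) = 0.12555
  control-valve sticking: 0.68 × 0.89 × (1 − 0.69) = 0.18761
Bayes factor = 0.12555 / 0.18761 ≈ 0.669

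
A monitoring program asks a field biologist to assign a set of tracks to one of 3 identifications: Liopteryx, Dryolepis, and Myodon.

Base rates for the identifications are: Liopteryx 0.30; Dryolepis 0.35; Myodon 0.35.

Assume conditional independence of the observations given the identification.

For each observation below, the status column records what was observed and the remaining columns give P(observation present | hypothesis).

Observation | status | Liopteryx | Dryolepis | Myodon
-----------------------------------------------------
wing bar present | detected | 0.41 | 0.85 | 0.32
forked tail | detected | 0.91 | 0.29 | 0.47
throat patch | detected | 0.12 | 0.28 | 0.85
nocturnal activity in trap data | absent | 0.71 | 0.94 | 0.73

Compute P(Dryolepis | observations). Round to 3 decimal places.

By Bayes' rule with conditional independence, the unnormalized weight for each hypothesis is prior × ∏ likelihoods (using 1 − P(present | H) for each absent observation):
  Liopteryx: 0.30 × 0.41 × 0.91 × 0.12 × (1 − 0.71) = 0.0038952
  Dryolepis: 0.35 × 0.85 × 0.29 × 0.28 × (1 − 0.94) = 0.0014494
  Myodon: 0.35 × 0.32 × 0.47 × 0.85 × (1 − 0.73) = 0.012081
Marginal likelihood of the evidence = 0.017425.
P(Dryolepis | evidence) = 0.0014494 / 0.017425 ≈ 0.083.

0.083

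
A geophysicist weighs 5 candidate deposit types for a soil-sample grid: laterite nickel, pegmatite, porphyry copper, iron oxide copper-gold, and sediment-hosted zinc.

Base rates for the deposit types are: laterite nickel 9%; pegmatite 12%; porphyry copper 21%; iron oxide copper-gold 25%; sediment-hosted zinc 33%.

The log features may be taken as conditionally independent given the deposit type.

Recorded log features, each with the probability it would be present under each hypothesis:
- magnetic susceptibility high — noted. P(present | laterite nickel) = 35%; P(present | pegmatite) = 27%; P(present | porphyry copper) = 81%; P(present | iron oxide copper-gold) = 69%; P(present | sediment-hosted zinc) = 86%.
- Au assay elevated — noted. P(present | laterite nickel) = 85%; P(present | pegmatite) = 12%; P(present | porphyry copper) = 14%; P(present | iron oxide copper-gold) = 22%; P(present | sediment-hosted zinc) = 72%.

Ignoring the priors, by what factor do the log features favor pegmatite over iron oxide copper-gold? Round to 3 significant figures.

0.213

Take the product of per-log feature likelihoods under each hypothesis, then divide.
  pegmatite: 0.27 × 0.12 = 0.0324
  iron oxide copper-gold: 0.69 × 0.22 = 0.1518
Bayes factor = 0.0324 / 0.1518 ≈ 0.213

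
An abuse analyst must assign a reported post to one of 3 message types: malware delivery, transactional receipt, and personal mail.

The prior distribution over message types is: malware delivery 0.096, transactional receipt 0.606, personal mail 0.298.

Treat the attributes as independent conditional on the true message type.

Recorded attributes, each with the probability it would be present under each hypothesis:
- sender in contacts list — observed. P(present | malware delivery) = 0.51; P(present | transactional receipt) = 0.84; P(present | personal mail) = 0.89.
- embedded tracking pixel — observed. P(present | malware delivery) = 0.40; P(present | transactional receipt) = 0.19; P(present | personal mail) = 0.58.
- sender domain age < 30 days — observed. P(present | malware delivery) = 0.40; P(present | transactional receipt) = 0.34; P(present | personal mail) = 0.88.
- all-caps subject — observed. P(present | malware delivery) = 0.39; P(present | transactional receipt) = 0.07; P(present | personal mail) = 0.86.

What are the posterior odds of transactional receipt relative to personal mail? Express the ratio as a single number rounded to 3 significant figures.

0.0198

The normalizing constant cancels in an odds ratio, so compute prior × likelihood for the two hypotheses only:
  transactional receipt: 0.606 × 0.84 × 0.19 × 0.34 × 0.07 = 0.0023019
  personal mail: 0.298 × 0.89 × 0.58 × 0.88 × 0.86 = 0.11642
Odds(transactional receipt : personal mail) = 0.0023019 / 0.11642 ≈ 0.0198.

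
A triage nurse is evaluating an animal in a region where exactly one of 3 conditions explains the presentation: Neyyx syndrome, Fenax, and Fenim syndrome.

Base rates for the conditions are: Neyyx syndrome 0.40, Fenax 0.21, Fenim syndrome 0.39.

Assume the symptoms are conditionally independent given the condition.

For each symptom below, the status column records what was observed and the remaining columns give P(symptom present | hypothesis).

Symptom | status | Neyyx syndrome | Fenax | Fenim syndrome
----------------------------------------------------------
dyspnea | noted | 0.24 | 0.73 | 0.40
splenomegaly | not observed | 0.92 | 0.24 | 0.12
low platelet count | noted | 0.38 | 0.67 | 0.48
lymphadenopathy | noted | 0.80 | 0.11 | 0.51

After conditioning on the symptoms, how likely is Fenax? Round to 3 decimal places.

For each hypothesis, the unnormalized posterior weight is prior × product of the symptom likelihoods (using 1 − P(present | H) for each absent symptom):
  Neyyx syndrome: 0.40 × 0.24 × (1 − 0.92) × 0.38 × 0.80 = 0.0023347
  Fenax: 0.21 × 0.73 × (1 − 0.24) × 0.67 × 0.11 = 0.0085866
  Fenim syndrome: 0.39 × 0.40 × (1 − 0.12) × 0.48 × 0.51 = 0.033606
Marginal likelihood of the evidence = 0.044528.
P(Fenax | evidence) = 0.0085866 / 0.044528 ≈ 0.193.

0.193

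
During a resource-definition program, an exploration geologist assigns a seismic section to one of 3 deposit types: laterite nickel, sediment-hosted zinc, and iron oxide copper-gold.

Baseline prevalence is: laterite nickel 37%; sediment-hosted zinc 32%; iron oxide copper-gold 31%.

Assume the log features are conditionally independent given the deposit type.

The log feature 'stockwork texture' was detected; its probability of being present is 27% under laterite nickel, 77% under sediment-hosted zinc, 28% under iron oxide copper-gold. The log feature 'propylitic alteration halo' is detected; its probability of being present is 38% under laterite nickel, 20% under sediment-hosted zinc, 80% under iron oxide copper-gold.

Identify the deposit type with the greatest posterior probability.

Multiply each prior by the joint likelihood of the log feature pattern:
  laterite nickel: 0.37 × 0.27 × 0.38 = 0.037962
  sediment-hosted zinc: 0.32 × 0.77 × 0.20 = 0.04928
  iron oxide copper-gold: 0.31 × 0.28 × 0.80 = 0.06944
The unnormalized weights sum to 0.15668.
P(laterite nickel | evidence) ≈ 0.037962 / 0.15668 ≈ 0.242
P(sediment-hosted zinc | evidence) ≈ 0.04928 / 0.15668 ≈ 0.315
P(iron oxide copper-gold | evidence) ≈ 0.06944 / 0.15668 ≈ 0.443
The largest is 0.443, so iron oxide copper-gold is most probable.

iron oxide copper-gold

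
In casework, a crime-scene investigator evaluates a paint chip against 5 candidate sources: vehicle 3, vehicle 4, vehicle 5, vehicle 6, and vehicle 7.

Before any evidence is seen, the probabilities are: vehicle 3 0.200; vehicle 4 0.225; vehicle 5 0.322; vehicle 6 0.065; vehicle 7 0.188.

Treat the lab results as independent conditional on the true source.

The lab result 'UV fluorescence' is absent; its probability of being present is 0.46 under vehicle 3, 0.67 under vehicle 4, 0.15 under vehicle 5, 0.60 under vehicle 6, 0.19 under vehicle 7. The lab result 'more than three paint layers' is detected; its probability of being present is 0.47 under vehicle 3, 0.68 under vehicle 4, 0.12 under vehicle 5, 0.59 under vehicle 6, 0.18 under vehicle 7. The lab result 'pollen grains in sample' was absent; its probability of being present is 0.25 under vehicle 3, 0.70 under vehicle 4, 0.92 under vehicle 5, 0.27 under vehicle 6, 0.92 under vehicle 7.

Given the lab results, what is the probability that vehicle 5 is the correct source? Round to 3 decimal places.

By Bayes' rule with conditional independence, the unnormalized weight for each hypothesis is prior × ∏ likelihoods (using 1 − P(present | H) for each absent lab result):
  vehicle 3: 0.200 × (1 − 0.46) × 0.47 × (1 − 0.25) = 0.03807
  vehicle 4: 0.225 × (1 − 0.67) × 0.68 × (1 − 0.70) = 0.015147
  vehicle 5: 0.322 × (1 − 0.15) × 0.12 × (1 − 0.92) = 0.0026275
  vehicle 6: 0.065 × (1 − 0.60) × 0.59 × (1 − 0.27) = 0.011198
  vehicle 7: 0.188 × (1 − 0.19) × 0.18 × (1 − 0.92) = 0.0021928
Normalizing constant Z = 0.03807 + 0.015147 + 0.0026275 + 0.011198 + 0.0021928 = 0.069236.
P(vehicle 5 | evidence) = 0.0026275 / 0.069236 ≈ 0.038.

0.038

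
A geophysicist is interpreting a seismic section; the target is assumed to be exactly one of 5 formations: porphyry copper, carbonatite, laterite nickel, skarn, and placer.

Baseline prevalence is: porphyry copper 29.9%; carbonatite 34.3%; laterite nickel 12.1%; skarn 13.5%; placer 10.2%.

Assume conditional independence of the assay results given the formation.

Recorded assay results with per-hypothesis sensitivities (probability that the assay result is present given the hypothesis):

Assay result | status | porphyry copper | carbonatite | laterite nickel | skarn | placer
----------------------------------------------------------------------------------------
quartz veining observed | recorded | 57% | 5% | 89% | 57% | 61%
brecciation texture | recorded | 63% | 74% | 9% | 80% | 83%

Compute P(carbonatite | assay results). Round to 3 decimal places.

For each hypothesis, the unnormalized posterior weight is prior × product of the assay result likelihoods:
  porphyry copper: 0.299 × 0.57 × 0.63 = 0.10737
  carbonatite: 0.343 × 0.05 × 0.74 = 0.012691
  laterite nickel: 0.121 × 0.89 × 0.09 = 0.0096921
  skarn: 0.135 × 0.57 × 0.80 = 0.06156
  placer: 0.102 × 0.61 × 0.83 = 0.051643
Normalizing constant Z = 0.10737 + 0.012691 + 0.0096921 + 0.06156 + 0.051643 = 0.24296.
P(carbonatite | evidence) = 0.012691 / 0.24296 ≈ 0.052.

0.052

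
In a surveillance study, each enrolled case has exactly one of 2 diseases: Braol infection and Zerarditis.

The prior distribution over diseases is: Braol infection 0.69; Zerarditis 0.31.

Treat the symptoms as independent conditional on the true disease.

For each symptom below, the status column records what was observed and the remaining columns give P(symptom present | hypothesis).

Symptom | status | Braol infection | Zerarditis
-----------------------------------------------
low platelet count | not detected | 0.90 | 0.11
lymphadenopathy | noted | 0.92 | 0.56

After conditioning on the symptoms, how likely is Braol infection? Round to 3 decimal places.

0.291

Multiply each prior by the joint likelihood of the symptom pattern (using 1 − P(present | H) for each absent symptom):
  Braol infection: 0.69 × (1 − 0.90) × 0.92 = 0.06348
  Zerarditis: 0.31 × (1 − 0.11) × 0.56 = 0.1545
Normalizing constant Z = 0.06348 + 0.1545 = 0.21798.
P(Braol infection | evidence) = 0.06348 / 0.21798 ≈ 0.291.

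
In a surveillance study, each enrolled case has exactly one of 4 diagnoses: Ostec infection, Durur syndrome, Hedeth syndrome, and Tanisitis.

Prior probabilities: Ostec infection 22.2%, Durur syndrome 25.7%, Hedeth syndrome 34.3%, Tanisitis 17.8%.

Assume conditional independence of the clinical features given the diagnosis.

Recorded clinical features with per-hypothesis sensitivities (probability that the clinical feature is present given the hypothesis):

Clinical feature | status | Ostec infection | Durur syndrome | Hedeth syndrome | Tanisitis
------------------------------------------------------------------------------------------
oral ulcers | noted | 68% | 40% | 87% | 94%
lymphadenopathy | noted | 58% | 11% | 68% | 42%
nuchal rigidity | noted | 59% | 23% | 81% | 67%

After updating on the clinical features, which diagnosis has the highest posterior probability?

For each hypothesis, the unnormalized posterior weight is prior × product of the clinical feature likelihoods:
  Ostec infection: 0.222 × 0.68 × 0.58 × 0.59 = 0.051659
  Durur syndrome: 0.257 × 0.40 × 0.11 × 0.23 = 0.0026008
  Hedeth syndrome: 0.343 × 0.87 × 0.68 × 0.81 = 0.16436
  Tanisitis: 0.178 × 0.94 × 0.42 × 0.67 = 0.047084
The unnormalized weights sum to 0.26571.
P(Ostec infection | evidence) ≈ 0.051659 / 0.26571 ≈ 0.194
P(Durur syndrome | evidence) ≈ 0.0026008 / 0.26571 ≈ 0.010
P(Hedeth syndrome | evidence) ≈ 0.16436 / 0.26571 ≈ 0.619
P(Tanisitis | evidence) ≈ 0.047084 / 0.26571 ≈ 0.177
The largest is 0.619, so Hedeth syndrome is most probable.

Hedeth syndrome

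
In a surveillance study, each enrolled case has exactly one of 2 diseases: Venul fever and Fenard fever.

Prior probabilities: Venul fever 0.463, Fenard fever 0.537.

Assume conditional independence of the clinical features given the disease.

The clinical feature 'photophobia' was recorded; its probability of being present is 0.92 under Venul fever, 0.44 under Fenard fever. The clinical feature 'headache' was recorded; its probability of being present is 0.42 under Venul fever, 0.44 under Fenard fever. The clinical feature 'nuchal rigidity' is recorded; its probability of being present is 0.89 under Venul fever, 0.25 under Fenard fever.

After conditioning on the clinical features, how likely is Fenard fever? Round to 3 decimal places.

Multiply each prior by the joint likelihood of the clinical feature pattern:
  Venul fever: 0.463 × 0.92 × 0.42 × 0.89 = 0.15922
  Fenard fever: 0.537 × 0.44 × 0.44 × 0.25 = 0.025991
Normalizing constant Z = 0.15922 + 0.025991 = 0.18521.
P(Fenard fever | evidence) = 0.025991 / 0.18521 ≈ 0.140.

0.140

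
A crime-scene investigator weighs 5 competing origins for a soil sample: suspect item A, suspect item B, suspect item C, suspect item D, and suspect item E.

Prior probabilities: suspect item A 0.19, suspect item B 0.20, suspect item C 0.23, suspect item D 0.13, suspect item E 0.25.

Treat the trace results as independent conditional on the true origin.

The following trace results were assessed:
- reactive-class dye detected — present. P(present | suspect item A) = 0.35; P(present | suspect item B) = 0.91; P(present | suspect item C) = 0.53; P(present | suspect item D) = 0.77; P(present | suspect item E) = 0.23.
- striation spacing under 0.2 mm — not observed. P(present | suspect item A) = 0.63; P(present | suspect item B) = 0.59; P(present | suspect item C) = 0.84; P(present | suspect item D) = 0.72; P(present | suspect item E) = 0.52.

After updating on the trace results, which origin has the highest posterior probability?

suspect item B

For each hypothesis, the unnormalized posterior weight is prior × product of the trace result likelihoods (using 1 − P(present | H) for each absent trace result):
  suspect item A: 0.19 × 0.35 × (1 − 0.63) = 0.024605
  suspect item B: 0.20 × 0.91 × (1 − 0.59) = 0.07462
  suspect item C: 0.23 × 0.53 × (1 − 0.84) = 0.019504
  suspect item D: 0.13 × 0.77 × (1 − 0.72) = 0.028028
  suspect item E: 0.25 × 0.23 × (1 − 0.52) = 0.0276
Marginal likelihood of the evidence = 0.17436.
P(suspect item A | evidence) ≈ 0.024605 / 0.17436 ≈ 0.141
P(suspect item B | evidence) ≈ 0.07462 / 0.17436 ≈ 0.428
P(suspect item C | evidence) ≈ 0.019504 / 0.17436 ≈ 0.112
P(suspect item D | evidence) ≈ 0.028028 / 0.17436 ≈ 0.161
P(suspect item E | evidence) ≈ 0.0276 / 0.17436 ≈ 0.158
The largest is 0.428, so suspect item B is most probable.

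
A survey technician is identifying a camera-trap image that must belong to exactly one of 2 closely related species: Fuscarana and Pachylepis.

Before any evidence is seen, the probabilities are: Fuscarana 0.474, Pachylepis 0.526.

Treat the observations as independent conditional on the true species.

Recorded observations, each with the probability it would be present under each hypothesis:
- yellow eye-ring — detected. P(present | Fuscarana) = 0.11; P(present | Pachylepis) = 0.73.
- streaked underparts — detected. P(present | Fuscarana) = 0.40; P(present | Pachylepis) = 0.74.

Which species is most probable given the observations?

Pachylepis

By Bayes' rule with conditional independence, the unnormalized weight for each hypothesis is prior × ∏ likelihoods:
  Fuscarana: 0.474 × 0.11 × 0.40 = 0.020856
  Pachylepis: 0.526 × 0.73 × 0.74 = 0.28415
The unnormalized weights sum to 0.305.
P(Fuscarana | evidence) ≈ 0.020856 / 0.305 ≈ 0.068
P(Pachylepis | evidence) ≈ 0.28415 / 0.305 ≈ 0.932
The largest is 0.932, so Pachylepis is most probable.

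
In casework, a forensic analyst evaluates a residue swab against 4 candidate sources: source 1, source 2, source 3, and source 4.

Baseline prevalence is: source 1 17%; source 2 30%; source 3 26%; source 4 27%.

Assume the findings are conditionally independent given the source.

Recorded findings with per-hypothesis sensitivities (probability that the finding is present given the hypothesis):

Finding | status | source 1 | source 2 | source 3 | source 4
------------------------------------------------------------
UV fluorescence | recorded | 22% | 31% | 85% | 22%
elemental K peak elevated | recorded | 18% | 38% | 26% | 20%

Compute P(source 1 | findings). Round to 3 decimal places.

For each hypothesis, the unnormalized posterior weight is prior × product of the finding likelihoods:
  source 1: 0.17 × 0.22 × 0.18 = 0.006732
  source 2: 0.30 × 0.31 × 0.38 = 0.03534
  source 3: 0.26 × 0.85 × 0.26 = 0.05746
  source 4: 0.27 × 0.22 × 0.20 = 0.01188
The unnormalized weights sum to 0.11141.
P(source 1 | evidence) = 0.006732 / 0.11141 ≈ 0.060.

0.060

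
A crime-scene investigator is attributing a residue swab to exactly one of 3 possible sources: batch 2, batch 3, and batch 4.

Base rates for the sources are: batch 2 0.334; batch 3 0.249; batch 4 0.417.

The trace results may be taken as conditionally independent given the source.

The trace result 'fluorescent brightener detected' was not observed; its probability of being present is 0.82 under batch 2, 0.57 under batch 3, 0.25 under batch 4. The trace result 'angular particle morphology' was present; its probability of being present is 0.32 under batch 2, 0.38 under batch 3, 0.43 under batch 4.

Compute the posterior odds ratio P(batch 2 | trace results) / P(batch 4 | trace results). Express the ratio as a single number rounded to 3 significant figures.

0.143

Posterior odds equal prior odds times the likelihood ratio; only the two competing hypotheses matter (using 1 − P(present | H) for each absent trace result).
  batch 2: 0.334 × (1 − 0.82) × 0.32 = 0.019238
  batch 4: 0.417 × (1 − 0.25) × 0.43 = 0.13448
Odds(batch 2 : batch 4) = 0.019238 / 0.13448 ≈ 0.143.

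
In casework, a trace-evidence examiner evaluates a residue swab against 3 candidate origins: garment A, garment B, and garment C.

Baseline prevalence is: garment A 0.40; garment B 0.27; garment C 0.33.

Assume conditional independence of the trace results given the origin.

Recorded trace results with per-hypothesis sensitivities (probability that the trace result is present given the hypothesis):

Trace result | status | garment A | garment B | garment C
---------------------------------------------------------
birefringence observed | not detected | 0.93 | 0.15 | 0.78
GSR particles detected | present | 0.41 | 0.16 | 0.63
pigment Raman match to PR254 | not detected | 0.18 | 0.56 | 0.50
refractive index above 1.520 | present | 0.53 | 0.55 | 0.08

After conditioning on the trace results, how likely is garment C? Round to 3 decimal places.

Multiply each prior by the joint likelihood of the trace result pattern (using 1 − P(present | H) for each absent trace result):
  garment A: 0.40 × (1 − 0.93) × 0.41 × (1 − 0.18) × 0.53 = 0.0049892
  garment B: 0.27 × (1 − 0.15) × 0.16 × (1 − 0.56) × 0.55 = 0.0088862
  garment C: 0.33 × (1 − 0.78) × 0.63 × (1 − 0.50) × 0.08 = 0.0018295
Marginal likelihood of the evidence = 0.015705.
P(garment C | evidence) = 0.0018295 / 0.015705 ≈ 0.116.

0.116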